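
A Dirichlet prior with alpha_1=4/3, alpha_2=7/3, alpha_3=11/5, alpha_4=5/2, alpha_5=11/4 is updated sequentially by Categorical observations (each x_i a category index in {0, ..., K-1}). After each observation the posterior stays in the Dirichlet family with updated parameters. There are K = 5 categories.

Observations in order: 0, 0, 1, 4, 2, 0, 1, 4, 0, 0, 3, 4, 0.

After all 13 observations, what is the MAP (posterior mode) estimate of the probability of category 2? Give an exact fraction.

obs 1: x=0 → posterior Dirichlet(7/3, 7/3, 11/5, 5/2, 11/4)
obs 2: x=0 → posterior Dirichlet(10/3, 7/3, 11/5, 5/2, 11/4)
obs 3: x=1 → posterior Dirichlet(10/3, 10/3, 11/5, 5/2, 11/4)
obs 4: x=4 → posterior Dirichlet(10/3, 10/3, 11/5, 5/2, 15/4)
obs 5: x=2 → posterior Dirichlet(10/3, 10/3, 16/5, 5/2, 15/4)
obs 6: x=0 → posterior Dirichlet(13/3, 10/3, 16/5, 5/2, 15/4)
obs 7: x=1 → posterior Dirichlet(13/3, 13/3, 16/5, 5/2, 15/4)
obs 8: x=4 → posterior Dirichlet(13/3, 13/3, 16/5, 5/2, 19/4)
obs 9: x=0 → posterior Dirichlet(16/3, 13/3, 16/5, 5/2, 19/4)
obs 10: x=0 → posterior Dirichlet(19/3, 13/3, 16/5, 5/2, 19/4)
obs 11: x=3 → posterior Dirichlet(19/3, 13/3, 16/5, 7/2, 19/4)
obs 12: x=4 → posterior Dirichlet(19/3, 13/3, 16/5, 7/2, 23/4)
obs 13: x=0 → posterior Dirichlet(22/3, 13/3, 16/5, 7/2, 23/4)

132/1147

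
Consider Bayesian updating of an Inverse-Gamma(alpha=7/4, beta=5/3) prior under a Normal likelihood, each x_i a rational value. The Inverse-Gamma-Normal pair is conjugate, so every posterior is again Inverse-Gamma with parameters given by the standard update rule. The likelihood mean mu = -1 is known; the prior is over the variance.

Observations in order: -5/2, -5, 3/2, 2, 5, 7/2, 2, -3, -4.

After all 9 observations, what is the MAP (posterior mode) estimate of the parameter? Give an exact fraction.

1381/174

obs 1: x=-5/2 → posterior Inverse-Gamma(9/4, 67/24)
obs 2: x=-5 → posterior Inverse-Gamma(11/4, 259/24)
obs 3: x=3/2 → posterior Inverse-Gamma(13/4, 167/12)
obs 4: x=2 → posterior Inverse-Gamma(15/4, 221/12)
obs 5: x=5 → posterior Inverse-Gamma(17/4, 437/12)
obs 6: x=7/2 → posterior Inverse-Gamma(19/4, 1117/24)
obs 7: x=2 → posterior Inverse-Gamma(21/4, 1225/24)
obs 8: x=-3 → posterior Inverse-Gamma(23/4, 1273/24)
obs 9: x=-4 → posterior Inverse-Gamma(25/4, 1381/24)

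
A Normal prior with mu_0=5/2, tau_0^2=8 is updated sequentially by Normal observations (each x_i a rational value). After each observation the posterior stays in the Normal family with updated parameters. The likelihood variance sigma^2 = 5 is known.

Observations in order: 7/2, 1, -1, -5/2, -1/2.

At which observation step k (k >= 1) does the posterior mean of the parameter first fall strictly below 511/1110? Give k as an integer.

obs 1: x=7/2 → posterior Normal(81/26, 40/13)
obs 2: x=1 → posterior Normal(97/42, 40/21)
obs 3: x=-1 → posterior Normal(81/58, 40/29)
obs 4: x=-5/2 → posterior Normal(41/74, 40/37)
obs 5: x=-1/2 → posterior Normal(11/30, 8/9)

k = 5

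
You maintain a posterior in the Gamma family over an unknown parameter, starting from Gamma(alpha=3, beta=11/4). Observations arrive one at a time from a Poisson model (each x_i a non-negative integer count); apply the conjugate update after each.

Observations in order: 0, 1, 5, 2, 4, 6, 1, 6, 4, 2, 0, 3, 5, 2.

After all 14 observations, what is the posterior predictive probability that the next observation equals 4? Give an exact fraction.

10158765193992590902448983384262097504528216611940721519961628964619953376710362819882240/72510473065315009347107084297446135385088716363174758554196323998561868156640022784658561

obs 1: x=0 → posterior Gamma(3, 15/4)
obs 2: x=1 → posterior Gamma(4, 19/4)
obs 3: x=5 → posterior Gamma(9, 23/4)
obs 4: x=2 → posterior Gamma(11, 27/4)
obs 5: x=4 → posterior Gamma(15, 31/4)
obs 6: x=6 → posterior Gamma(21, 35/4)
obs 7: x=1 → posterior Gamma(22, 39/4)
obs 8: x=6 → posterior Gamma(28, 43/4)
obs 9: x=4 → posterior Gamma(32, 47/4)
obs 10: x=2 → posterior Gamma(34, 51/4)
obs 11: x=0 → posterior Gamma(34, 55/4)
obs 12: x=3 → posterior Gamma(37, 59/4)
obs 13: x=5 → posterior Gamma(42, 63/4)
obs 14: x=2 → posterior Gamma(44, 67/4)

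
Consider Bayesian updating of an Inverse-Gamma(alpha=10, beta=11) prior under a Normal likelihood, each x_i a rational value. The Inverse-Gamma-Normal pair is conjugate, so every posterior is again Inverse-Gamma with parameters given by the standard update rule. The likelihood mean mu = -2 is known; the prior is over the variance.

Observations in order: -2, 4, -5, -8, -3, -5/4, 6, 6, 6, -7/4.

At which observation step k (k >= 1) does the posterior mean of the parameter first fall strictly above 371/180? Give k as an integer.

obs 1: x=-2 → posterior Inverse-Gamma(21/2, 11)
obs 2: x=4 → posterior Inverse-Gamma(11, 29)
obs 3: x=-5 → posterior Inverse-Gamma(23/2, 67/2)
obs 4: x=-8 → posterior Inverse-Gamma(12, 103/2)
obs 5: x=-3 → posterior Inverse-Gamma(25/2, 52)
obs 6: x=-5/4 → posterior Inverse-Gamma(13, 1673/32)
obs 7: x=6 → posterior Inverse-Gamma(27/2, 2697/32)
obs 8: x=6 → posterior Inverse-Gamma(14, 3721/32)
obs 9: x=6 → posterior Inverse-Gamma(29/2, 4745/32)
obs 10: x=-7/4 → posterior Inverse-Gamma(15, 2373/16)

k = 2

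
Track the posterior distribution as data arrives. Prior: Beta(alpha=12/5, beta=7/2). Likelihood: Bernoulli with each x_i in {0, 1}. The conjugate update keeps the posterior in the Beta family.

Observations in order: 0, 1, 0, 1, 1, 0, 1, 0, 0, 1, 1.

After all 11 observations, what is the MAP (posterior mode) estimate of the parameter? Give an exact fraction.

74/149

obs 1: x=0 → posterior Beta(12/5, 9/2)
obs 2: x=1 → posterior Beta(17/5, 9/2)
obs 3: x=0 → posterior Beta(17/5, 11/2)
obs 4: x=1 → posterior Beta(22/5, 11/2)
obs 5: x=1 → posterior Beta(27/5, 11/2)
obs 6: x=0 → posterior Beta(27/5, 13/2)
obs 7: x=1 → posterior Beta(32/5, 13/2)
obs 8: x=0 → posterior Beta(32/5, 15/2)
obs 9: x=0 → posterior Beta(32/5, 17/2)
obs 10: x=1 → posterior Beta(37/5, 17/2)
obs 11: x=1 → posterior Beta(42/5, 17/2)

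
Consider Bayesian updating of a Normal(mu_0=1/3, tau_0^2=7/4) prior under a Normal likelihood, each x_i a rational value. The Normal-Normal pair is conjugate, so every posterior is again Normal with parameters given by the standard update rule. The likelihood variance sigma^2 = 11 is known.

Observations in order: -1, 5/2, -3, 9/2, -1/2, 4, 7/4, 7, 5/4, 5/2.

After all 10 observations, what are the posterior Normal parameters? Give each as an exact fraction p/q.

obs 1: x=-1 → posterior Normal(23/153, 77/51)
obs 2: x=5/2 → posterior Normal(151/348, 77/58)
obs 3: x=-3 → posterior Normal(5/78, 77/65)
obs 4: x=9/2 → posterior Normal(107/216, 77/72)
obs 5: x=-1/2 → posterior Normal(193/474, 77/79)
obs 6: x=4 → posterior Normal(361/516, 77/86)
obs 7: x=7/4 → posterior Normal(869/1116, 77/93)
obs 8: x=7 → posterior Normal(1457/1200, 77/100)
obs 9: x=5/4 → posterior Normal(781/642, 77/107)
obs 10: x=5/2 → posterior Normal(443/342, 77/114)

mu_0=443/342, tau_0^2=77/114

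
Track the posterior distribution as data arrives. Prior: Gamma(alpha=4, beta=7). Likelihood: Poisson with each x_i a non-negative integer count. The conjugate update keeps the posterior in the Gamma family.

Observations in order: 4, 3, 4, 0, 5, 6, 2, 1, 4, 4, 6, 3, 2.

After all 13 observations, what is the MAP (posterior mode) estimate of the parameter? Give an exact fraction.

obs 1: x=4 → posterior Gamma(8, 8)
obs 2: x=3 → posterior Gamma(11, 9)
obs 3: x=4 → posterior Gamma(15, 10)
obs 4: x=0 → posterior Gamma(15, 11)
obs 5: x=5 → posterior Gamma(20, 12)
obs 6: x=6 → posterior Gamma(26, 13)
obs 7: x=2 → posterior Gamma(28, 14)
obs 8: x=1 → posterior Gamma(29, 15)
obs 9: x=4 → posterior Gamma(33, 16)
obs 10: x=4 → posterior Gamma(37, 17)
obs 11: x=6 → posterior Gamma(43, 18)
obs 12: x=3 → posterior Gamma(46, 19)
obs 13: x=2 → posterior Gamma(48, 20)

47/20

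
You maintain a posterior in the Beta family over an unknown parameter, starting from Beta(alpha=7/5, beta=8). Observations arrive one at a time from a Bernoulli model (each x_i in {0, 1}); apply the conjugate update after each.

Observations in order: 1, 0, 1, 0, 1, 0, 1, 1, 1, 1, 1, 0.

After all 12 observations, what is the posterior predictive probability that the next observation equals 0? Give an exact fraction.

obs 1: x=1 → posterior Beta(12/5, 8)
obs 2: x=0 → posterior Beta(12/5, 9)
obs 3: x=1 → posterior Beta(17/5, 9)
obs 4: x=0 → posterior Beta(17/5, 10)
obs 5: x=1 → posterior Beta(22/5, 10)
obs 6: x=0 → posterior Beta(22/5, 11)
obs 7: x=1 → posterior Beta(27/5, 11)
obs 8: x=1 → posterior Beta(32/5, 11)
obs 9: x=1 → posterior Beta(37/5, 11)
obs 10: x=1 → posterior Beta(42/5, 11)
obs 11: x=1 → posterior Beta(47/5, 11)
obs 12: x=0 → posterior Beta(47/5, 12)

60/107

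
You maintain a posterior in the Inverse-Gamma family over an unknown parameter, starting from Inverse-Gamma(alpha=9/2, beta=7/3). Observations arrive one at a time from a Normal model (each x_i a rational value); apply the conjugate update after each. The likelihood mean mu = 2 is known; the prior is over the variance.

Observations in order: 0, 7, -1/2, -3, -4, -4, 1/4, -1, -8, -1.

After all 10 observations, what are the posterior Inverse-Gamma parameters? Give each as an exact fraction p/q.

obs 1: x=0 → posterior Inverse-Gamma(5, 13/3)
obs 2: x=7 → posterior Inverse-Gamma(11/2, 101/6)
obs 3: x=-1/2 → posterior Inverse-Gamma(6, 479/24)
obs 4: x=-3 → posterior Inverse-Gamma(13/2, 779/24)
obs 5: x=-4 → posterior Inverse-Gamma(7, 1211/24)
obs 6: x=-4 → posterior Inverse-Gamma(15/2, 1643/24)
obs 7: x=1/4 → posterior Inverse-Gamma(8, 6719/96)
obs 8: x=-1 → posterior Inverse-Gamma(17/2, 7151/96)
obs 9: x=-8 → posterior Inverse-Gamma(9, 11951/96)
obs 10: x=-1 → posterior Inverse-Gamma(19/2, 12383/96)

alpha=19/2, beta=12383/96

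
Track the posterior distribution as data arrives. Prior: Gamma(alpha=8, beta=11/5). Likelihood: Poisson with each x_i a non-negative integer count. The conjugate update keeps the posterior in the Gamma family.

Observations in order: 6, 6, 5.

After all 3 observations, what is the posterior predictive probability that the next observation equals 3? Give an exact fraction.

obs 1: x=6 → posterior Gamma(14, 16/5)
obs 2: x=6 → posterior Gamma(20, 21/5)
obs 3: x=5 → posterior Gamma(25, 26/5)

86570431596663149683078232180627865600000/572964121067545096123347421337293637543041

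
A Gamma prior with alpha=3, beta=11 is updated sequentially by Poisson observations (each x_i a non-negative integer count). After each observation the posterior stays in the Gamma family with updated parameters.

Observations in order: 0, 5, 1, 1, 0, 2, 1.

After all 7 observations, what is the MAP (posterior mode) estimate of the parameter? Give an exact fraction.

2/3

obs 1: x=0 → posterior Gamma(3, 12)
obs 2: x=5 → posterior Gamma(8, 13)
obs 3: x=1 → posterior Gamma(9, 14)
obs 4: x=1 → posterior Gamma(10, 15)
obs 5: x=0 → posterior Gamma(10, 16)
obs 6: x=2 → posterior Gamma(12, 17)
obs 7: x=1 → posterior Gamma(13, 18)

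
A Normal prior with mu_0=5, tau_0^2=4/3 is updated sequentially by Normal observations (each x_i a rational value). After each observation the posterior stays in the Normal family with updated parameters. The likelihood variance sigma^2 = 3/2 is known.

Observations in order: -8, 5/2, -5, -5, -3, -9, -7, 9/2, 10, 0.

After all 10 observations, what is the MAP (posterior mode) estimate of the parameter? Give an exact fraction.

obs 1: x=-8 → posterior Normal(-19/17, 12/17)
obs 2: x=5/2 → posterior Normal(1/25, 12/25)
obs 3: x=-5 → posterior Normal(-13/11, 4/11)
obs 4: x=-5 → posterior Normal(-79/41, 12/41)
obs 5: x=-3 → posterior Normal(-103/49, 12/49)
obs 6: x=-9 → posterior Normal(-175/57, 4/19)
obs 7: x=-7 → posterior Normal(-231/65, 12/65)
obs 8: x=9/2 → posterior Normal(-195/73, 12/73)
obs 9: x=10 → posterior Normal(-115/81, 4/27)
obs 10: x=0 → posterior Normal(-115/89, 12/89)

-115/89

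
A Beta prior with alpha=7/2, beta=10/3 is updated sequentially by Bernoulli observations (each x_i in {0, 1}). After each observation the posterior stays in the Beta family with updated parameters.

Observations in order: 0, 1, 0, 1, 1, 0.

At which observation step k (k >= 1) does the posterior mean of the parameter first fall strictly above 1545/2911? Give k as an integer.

obs 1: x=0 → posterior Beta(7/2, 13/3)
obs 2: x=1 → posterior Beta(9/2, 13/3)
obs 3: x=0 → posterior Beta(9/2, 16/3)
obs 4: x=1 → posterior Beta(11/2, 16/3)
obs 5: x=1 → posterior Beta(13/2, 16/3)
obs 6: x=0 → posterior Beta(13/2, 19/3)

k = 5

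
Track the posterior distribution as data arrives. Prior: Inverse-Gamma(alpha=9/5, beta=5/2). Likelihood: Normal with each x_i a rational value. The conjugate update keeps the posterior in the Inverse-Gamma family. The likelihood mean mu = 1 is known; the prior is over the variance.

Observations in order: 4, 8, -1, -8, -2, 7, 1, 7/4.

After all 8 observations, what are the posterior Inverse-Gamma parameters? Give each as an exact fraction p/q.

alpha=29/5, beta=3097/32

obs 1: x=4 → posterior Inverse-Gamma(23/10, 7)
obs 2: x=8 → posterior Inverse-Gamma(14/5, 63/2)
obs 3: x=-1 → posterior Inverse-Gamma(33/10, 67/2)
obs 4: x=-8 → posterior Inverse-Gamma(19/5, 74)
obs 5: x=-2 → posterior Inverse-Gamma(43/10, 157/2)
obs 6: x=7 → posterior Inverse-Gamma(24/5, 193/2)
obs 7: x=1 → posterior Inverse-Gamma(53/10, 193/2)
obs 8: x=7/4 → posterior Inverse-Gamma(29/5, 3097/32)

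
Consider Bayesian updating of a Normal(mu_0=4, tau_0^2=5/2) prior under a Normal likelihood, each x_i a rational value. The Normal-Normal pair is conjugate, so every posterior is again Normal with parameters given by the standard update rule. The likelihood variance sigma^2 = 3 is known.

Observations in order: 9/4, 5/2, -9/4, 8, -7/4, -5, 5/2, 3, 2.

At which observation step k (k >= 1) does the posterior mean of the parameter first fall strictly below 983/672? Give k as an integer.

k = 6

obs 1: x=9/4 → posterior Normal(141/44, 15/11)
obs 2: x=5/2 → posterior Normal(191/64, 15/16)
obs 3: x=-9/4 → posterior Normal(73/42, 5/7)
obs 4: x=8 → posterior Normal(153/52, 15/26)
obs 5: x=-7/4 → posterior Normal(271/124, 15/31)
obs 6: x=-5 → posterior Normal(19/16, 5/12)
obs 7: x=5/2 → posterior Normal(221/164, 15/41)
obs 8: x=3 → posterior Normal(281/184, 15/46)
obs 9: x=2 → posterior Normal(107/68, 5/17)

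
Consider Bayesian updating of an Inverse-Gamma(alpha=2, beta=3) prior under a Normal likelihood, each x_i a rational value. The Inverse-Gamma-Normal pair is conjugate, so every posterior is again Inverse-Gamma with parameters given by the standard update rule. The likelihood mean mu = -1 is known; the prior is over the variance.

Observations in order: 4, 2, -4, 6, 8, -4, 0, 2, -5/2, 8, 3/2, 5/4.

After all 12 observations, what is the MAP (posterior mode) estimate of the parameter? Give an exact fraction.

obs 1: x=4 → posterior Inverse-Gamma(5/2, 31/2)
obs 2: x=2 → posterior Inverse-Gamma(3, 20)
obs 3: x=-4 → posterior Inverse-Gamma(7/2, 49/2)
obs 4: x=6 → posterior Inverse-Gamma(4, 49)
obs 5: x=8 → posterior Inverse-Gamma(9/2, 179/2)
obs 6: x=-4 → posterior Inverse-Gamma(5, 94)
obs 7: x=0 → posterior Inverse-Gamma(11/2, 189/2)
obs 8: x=2 → posterior Inverse-Gamma(6, 99)
obs 9: x=-5/2 → posterior Inverse-Gamma(13/2, 801/8)
obs 10: x=8 → posterior Inverse-Gamma(7, 1125/8)
obs 11: x=3/2 → posterior Inverse-Gamma(15/2, 575/4)
obs 12: x=5/4 → posterior Inverse-Gamma(8, 4681/32)

4681/288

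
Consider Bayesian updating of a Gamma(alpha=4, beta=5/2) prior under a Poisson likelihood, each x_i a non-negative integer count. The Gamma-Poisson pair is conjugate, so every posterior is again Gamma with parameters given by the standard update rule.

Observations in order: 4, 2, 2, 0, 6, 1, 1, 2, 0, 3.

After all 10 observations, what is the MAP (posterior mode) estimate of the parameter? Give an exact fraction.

48/25

obs 1: x=4 → posterior Gamma(8, 7/2)
obs 2: x=2 → posterior Gamma(10, 9/2)
obs 3: x=2 → posterior Gamma(12, 11/2)
obs 4: x=0 → posterior Gamma(12, 13/2)
obs 5: x=6 → posterior Gamma(18, 15/2)
obs 6: x=1 → posterior Gamma(19, 17/2)
obs 7: x=1 → posterior Gamma(20, 19/2)
obs 8: x=2 → posterior Gamma(22, 21/2)
obs 9: x=0 → posterior Gamma(22, 23/2)
obs 10: x=3 → posterior Gamma(25, 25/2)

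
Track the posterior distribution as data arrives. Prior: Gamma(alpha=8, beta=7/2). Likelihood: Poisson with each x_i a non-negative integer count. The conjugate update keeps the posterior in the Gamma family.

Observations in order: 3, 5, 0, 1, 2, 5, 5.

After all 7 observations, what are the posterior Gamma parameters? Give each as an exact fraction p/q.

alpha=29, beta=21/2

obs 1: x=3 → posterior Gamma(11, 9/2)
obs 2: x=5 → posterior Gamma(16, 11/2)
obs 3: x=0 → posterior Gamma(16, 13/2)
obs 4: x=1 → posterior Gamma(17, 15/2)
obs 5: x=2 → posterior Gamma(19, 17/2)
obs 6: x=5 → posterior Gamma(24, 19/2)
obs 7: x=5 → posterior Gamma(29, 21/2)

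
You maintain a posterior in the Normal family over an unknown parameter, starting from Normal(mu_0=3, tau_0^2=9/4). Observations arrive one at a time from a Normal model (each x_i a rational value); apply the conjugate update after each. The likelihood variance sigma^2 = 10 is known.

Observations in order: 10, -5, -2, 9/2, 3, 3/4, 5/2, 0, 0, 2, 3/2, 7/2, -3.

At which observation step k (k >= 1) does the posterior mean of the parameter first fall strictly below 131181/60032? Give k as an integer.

obs 1: x=10 → posterior Normal(30/7, 90/49)
obs 2: x=-5 → posterior Normal(165/58, 45/29)
obs 3: x=-2 → posterior Normal(147/67, 90/67)
obs 4: x=9/2 → posterior Normal(375/152, 45/38)
obs 5: x=3 → posterior Normal(429/170, 18/17)
obs 6: x=3/4 → posterior Normal(885/376, 45/47)
obs 7: x=5/2 → posterior Normal(975/412, 90/103)
obs 8: x=0 → posterior Normal(975/448, 45/56)
obs 9: x=0 → posterior Normal(975/484, 90/121)
obs 10: x=2 → posterior Normal(1047/520, 9/13)
obs 11: x=3/2 → posterior Normal(1101/556, 90/139)
obs 12: x=7/2 → posterior Normal(1227/592, 45/74)
obs 13: x=-3 → posterior Normal(1119/628, 90/157)

k = 8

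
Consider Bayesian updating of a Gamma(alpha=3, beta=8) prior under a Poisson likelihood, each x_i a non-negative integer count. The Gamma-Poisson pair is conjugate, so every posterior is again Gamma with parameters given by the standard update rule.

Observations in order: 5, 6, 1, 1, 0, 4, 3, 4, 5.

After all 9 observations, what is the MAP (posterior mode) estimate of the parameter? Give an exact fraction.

31/17

obs 1: x=5 → posterior Gamma(8, 9)
obs 2: x=6 → posterior Gamma(14, 10)
obs 3: x=1 → posterior Gamma(15, 11)
obs 4: x=1 → posterior Gamma(16, 12)
obs 5: x=0 → posterior Gamma(16, 13)
obs 6: x=4 → posterior Gamma(20, 14)
obs 7: x=3 → posterior Gamma(23, 15)
obs 8: x=4 → posterior Gamma(27, 16)
obs 9: x=5 → posterior Gamma(32, 17)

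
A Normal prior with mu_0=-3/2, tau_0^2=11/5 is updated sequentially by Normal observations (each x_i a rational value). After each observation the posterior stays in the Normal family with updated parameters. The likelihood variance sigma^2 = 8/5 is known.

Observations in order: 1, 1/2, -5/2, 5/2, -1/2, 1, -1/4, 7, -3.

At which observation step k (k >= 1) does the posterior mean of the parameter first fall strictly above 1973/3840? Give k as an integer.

k = 8

obs 1: x=1 → posterior Normal(-1/19, 88/95)
obs 2: x=1/2 → posterior Normal(3/20, 44/75)
obs 3: x=-5/2 → posterior Normal(-23/41, 88/205)
obs 4: x=5/2 → posterior Normal(9/104, 22/65)
obs 5: x=-1/2 → posterior Normal(-1/63, 88/315)
obs 6: x=1 → posterior Normal(5/37, 44/185)
obs 7: x=-1/4 → posterior Normal(29/340, 88/425)
obs 8: x=7 → posterior Normal(337/384, 11/60)
obs 9: x=-3 → posterior Normal(205/428, 88/535)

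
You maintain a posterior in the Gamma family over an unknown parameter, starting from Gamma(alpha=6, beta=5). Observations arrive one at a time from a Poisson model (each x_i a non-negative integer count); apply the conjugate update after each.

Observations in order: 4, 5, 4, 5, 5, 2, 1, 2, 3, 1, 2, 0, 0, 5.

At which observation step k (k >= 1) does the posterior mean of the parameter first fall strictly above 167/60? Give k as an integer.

k = 5

obs 1: x=4 → posterior Gamma(10, 6)
obs 2: x=5 → posterior Gamma(15, 7)
obs 3: x=4 → posterior Gamma(19, 8)
obs 4: x=5 → posterior Gamma(24, 9)
obs 5: x=5 → posterior Gamma(29, 10)
obs 6: x=2 → posterior Gamma(31, 11)
obs 7: x=1 → posterior Gamma(32, 12)
obs 8: x=2 → posterior Gamma(34, 13)
obs 9: x=3 → posterior Gamma(37, 14)
obs 10: x=1 → posterior Gamma(38, 15)
obs 11: x=2 → posterior Gamma(40, 16)
obs 12: x=0 → posterior Gamma(40, 17)
obs 13: x=0 → posterior Gamma(40, 18)
obs 14: x=5 → posterior Gamma(45, 19)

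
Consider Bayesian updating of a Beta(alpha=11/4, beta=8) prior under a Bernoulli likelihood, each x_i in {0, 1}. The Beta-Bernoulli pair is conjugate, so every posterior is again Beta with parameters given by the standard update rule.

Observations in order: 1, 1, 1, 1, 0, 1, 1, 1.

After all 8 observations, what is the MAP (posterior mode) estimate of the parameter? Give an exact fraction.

obs 1: x=1 → posterior Beta(15/4, 8)
obs 2: x=1 → posterior Beta(19/4, 8)
obs 3: x=1 → posterior Beta(23/4, 8)
obs 4: x=1 → posterior Beta(27/4, 8)
obs 5: x=0 → posterior Beta(27/4, 9)
obs 6: x=1 → posterior Beta(31/4, 9)
obs 7: x=1 → posterior Beta(35/4, 9)
obs 8: x=1 → posterior Beta(39/4, 9)

35/67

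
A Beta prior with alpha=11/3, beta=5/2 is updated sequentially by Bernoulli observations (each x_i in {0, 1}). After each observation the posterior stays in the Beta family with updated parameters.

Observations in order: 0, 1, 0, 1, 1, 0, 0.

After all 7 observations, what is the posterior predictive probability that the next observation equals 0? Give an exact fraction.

obs 1: x=0 → posterior Beta(11/3, 7/2)
obs 2: x=1 → posterior Beta(14/3, 7/2)
obs 3: x=0 → posterior Beta(14/3, 9/2)
obs 4: x=1 → posterior Beta(17/3, 9/2)
obs 5: x=1 → posterior Beta(20/3, 9/2)
obs 6: x=0 → posterior Beta(20/3, 11/2)
obs 7: x=0 → posterior Beta(20/3, 13/2)

39/79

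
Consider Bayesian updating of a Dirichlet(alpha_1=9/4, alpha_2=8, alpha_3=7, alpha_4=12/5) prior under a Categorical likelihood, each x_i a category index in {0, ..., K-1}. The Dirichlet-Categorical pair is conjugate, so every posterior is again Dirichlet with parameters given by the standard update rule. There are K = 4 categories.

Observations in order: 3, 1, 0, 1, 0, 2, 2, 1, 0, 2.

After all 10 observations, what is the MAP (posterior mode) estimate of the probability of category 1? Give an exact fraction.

200/513

obs 1: x=3 → posterior Dirichlet(9/4, 8, 7, 17/5)
obs 2: x=1 → posterior Dirichlet(9/4, 9, 7, 17/5)
obs 3: x=0 → posterior Dirichlet(13/4, 9, 7, 17/5)
obs 4: x=1 → posterior Dirichlet(13/4, 10, 7, 17/5)
obs 5: x=0 → posterior Dirichlet(17/4, 10, 7, 17/5)
obs 6: x=2 → posterior Dirichlet(17/4, 10, 8, 17/5)
obs 7: x=2 → posterior Dirichlet(17/4, 10, 9, 17/5)
obs 8: x=1 → posterior Dirichlet(17/4, 11, 9, 17/5)
obs 9: x=0 → posterior Dirichlet(21/4, 11, 9, 17/5)
obs 10: x=2 → posterior Dirichlet(21/4, 11, 10, 17/5)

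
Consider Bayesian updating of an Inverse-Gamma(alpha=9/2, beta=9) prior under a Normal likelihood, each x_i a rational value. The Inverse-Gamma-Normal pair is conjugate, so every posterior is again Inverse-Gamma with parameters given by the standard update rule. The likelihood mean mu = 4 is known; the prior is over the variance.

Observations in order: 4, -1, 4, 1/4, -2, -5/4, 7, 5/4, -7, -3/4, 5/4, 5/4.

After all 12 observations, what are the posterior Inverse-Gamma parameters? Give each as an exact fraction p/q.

obs 1: x=4 → posterior Inverse-Gamma(5, 9)
obs 2: x=-1 → posterior Inverse-Gamma(11/2, 43/2)
obs 3: x=4 → posterior Inverse-Gamma(6, 43/2)
obs 4: x=1/4 → posterior Inverse-Gamma(13/2, 913/32)
obs 5: x=-2 → posterior Inverse-Gamma(7, 1489/32)
obs 6: x=-5/4 → posterior Inverse-Gamma(15/2, 965/16)
obs 7: x=7 → posterior Inverse-Gamma(8, 1037/16)
obs 8: x=5/4 → posterior Inverse-Gamma(17/2, 2195/32)
obs 9: x=-7 → posterior Inverse-Gamma(9, 4131/32)
obs 10: x=-3/4 → posterior Inverse-Gamma(19/2, 1123/8)
obs 11: x=5/4 → posterior Inverse-Gamma(10, 4613/32)
obs 12: x=5/4 → posterior Inverse-Gamma(21/2, 2367/16)

alpha=21/2, beta=2367/16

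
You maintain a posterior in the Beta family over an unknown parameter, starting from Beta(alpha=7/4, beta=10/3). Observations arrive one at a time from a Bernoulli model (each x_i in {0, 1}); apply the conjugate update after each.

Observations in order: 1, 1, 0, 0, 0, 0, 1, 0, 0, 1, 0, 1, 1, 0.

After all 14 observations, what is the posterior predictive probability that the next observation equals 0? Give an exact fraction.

136/229

obs 1: x=1 → posterior Beta(11/4, 10/3)
obs 2: x=1 → posterior Beta(15/4, 10/3)
obs 3: x=0 → posterior Beta(15/4, 13/3)
obs 4: x=0 → posterior Beta(15/4, 16/3)
obs 5: x=0 → posterior Beta(15/4, 19/3)
obs 6: x=0 → posterior Beta(15/4, 22/3)
obs 7: x=1 → posterior Beta(19/4, 22/3)
obs 8: x=0 → posterior Beta(19/4, 25/3)
obs 9: x=0 → posterior Beta(19/4, 28/3)
obs 10: x=1 → posterior Beta(23/4, 28/3)
obs 11: x=0 → posterior Beta(23/4, 31/3)
obs 12: x=1 → posterior Beta(27/4, 31/3)
obs 13: x=1 → posterior Beta(31/4, 31/3)
obs 14: x=0 → posterior Beta(31/4, 34/3)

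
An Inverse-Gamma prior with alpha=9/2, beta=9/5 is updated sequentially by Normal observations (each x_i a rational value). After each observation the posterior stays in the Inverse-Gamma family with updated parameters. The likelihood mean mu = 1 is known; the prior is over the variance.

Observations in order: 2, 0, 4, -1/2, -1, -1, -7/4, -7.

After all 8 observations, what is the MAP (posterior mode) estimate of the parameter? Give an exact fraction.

obs 1: x=2 → posterior Inverse-Gamma(5, 23/10)
obs 2: x=0 → posterior Inverse-Gamma(11/2, 14/5)
obs 3: x=4 → posterior Inverse-Gamma(6, 73/10)
obs 4: x=-1/2 → posterior Inverse-Gamma(13/2, 337/40)
obs 5: x=-1 → posterior Inverse-Gamma(7, 417/40)
obs 6: x=-1 → posterior Inverse-Gamma(15/2, 497/40)
obs 7: x=-7/4 → posterior Inverse-Gamma(8, 2593/160)
obs 8: x=-7 → posterior Inverse-Gamma(17/2, 7713/160)

7713/1520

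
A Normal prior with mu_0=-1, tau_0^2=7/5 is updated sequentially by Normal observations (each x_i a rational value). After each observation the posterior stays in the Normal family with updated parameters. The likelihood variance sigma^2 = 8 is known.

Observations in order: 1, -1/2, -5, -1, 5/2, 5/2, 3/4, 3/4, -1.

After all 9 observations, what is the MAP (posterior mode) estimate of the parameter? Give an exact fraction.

-40/103

obs 1: x=1 → posterior Normal(-33/47, 56/47)
obs 2: x=-1/2 → posterior Normal(-73/108, 28/27)
obs 3: x=-5 → posterior Normal(-143/122, 56/61)
obs 4: x=-1 → posterior Normal(-157/136, 14/17)
obs 5: x=5/2 → posterior Normal(-61/75, 56/75)
obs 6: x=5/2 → posterior Normal(-87/164, 28/41)
obs 7: x=3/4 → posterior Normal(-153/356, 56/89)
obs 8: x=3/4 → posterior Normal(-11/32, 7/12)
obs 9: x=-1 → posterior Normal(-40/103, 56/103)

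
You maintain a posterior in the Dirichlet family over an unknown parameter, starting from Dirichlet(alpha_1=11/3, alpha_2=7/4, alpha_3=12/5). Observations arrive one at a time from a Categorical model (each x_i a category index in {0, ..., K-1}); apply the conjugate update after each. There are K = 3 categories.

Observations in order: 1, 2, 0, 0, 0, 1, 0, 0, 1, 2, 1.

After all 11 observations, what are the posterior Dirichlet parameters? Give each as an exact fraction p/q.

alpha_1=26/3, alpha_2=23/4, alpha_3=22/5

obs 1: x=1 → posterior Dirichlet(11/3, 11/4, 12/5)
obs 2: x=2 → posterior Dirichlet(11/3, 11/4, 17/5)
obs 3: x=0 → posterior Dirichlet(14/3, 11/4, 17/5)
obs 4: x=0 → posterior Dirichlet(17/3, 11/4, 17/5)
obs 5: x=0 → posterior Dirichlet(20/3, 11/4, 17/5)
obs 6: x=1 → posterior Dirichlet(20/3, 15/4, 17/5)
obs 7: x=0 → posterior Dirichlet(23/3, 15/4, 17/5)
obs 8: x=0 → posterior Dirichlet(26/3, 15/4, 17/5)
obs 9: x=1 → posterior Dirichlet(26/3, 19/4, 17/5)
obs 10: x=2 → posterior Dirichlet(26/3, 19/4, 22/5)
obs 11: x=1 → posterior Dirichlet(26/3, 23/4, 22/5)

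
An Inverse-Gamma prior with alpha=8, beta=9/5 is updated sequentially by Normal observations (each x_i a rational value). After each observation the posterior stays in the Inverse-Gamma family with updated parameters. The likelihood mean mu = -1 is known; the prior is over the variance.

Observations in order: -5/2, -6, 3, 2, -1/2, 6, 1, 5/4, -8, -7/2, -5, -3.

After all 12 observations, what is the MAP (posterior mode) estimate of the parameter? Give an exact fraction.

obs 1: x=-5/2 → posterior Inverse-Gamma(17/2, 117/40)
obs 2: x=-6 → posterior Inverse-Gamma(9, 617/40)
obs 3: x=3 → posterior Inverse-Gamma(19/2, 937/40)
obs 4: x=2 → posterior Inverse-Gamma(10, 1117/40)
obs 5: x=-1/2 → posterior Inverse-Gamma(21/2, 561/20)
obs 6: x=6 → posterior Inverse-Gamma(11, 1051/20)
obs 7: x=1 → posterior Inverse-Gamma(23/2, 1091/20)
obs 8: x=5/4 → posterior Inverse-Gamma(12, 9133/160)
obs 9: x=-8 → posterior Inverse-Gamma(25/2, 13053/160)
obs 10: x=-7/2 → posterior Inverse-Gamma(13, 13553/160)
obs 11: x=-5 → posterior Inverse-Gamma(27/2, 14833/160)
obs 12: x=-3 → posterior Inverse-Gamma(14, 15153/160)

5051/800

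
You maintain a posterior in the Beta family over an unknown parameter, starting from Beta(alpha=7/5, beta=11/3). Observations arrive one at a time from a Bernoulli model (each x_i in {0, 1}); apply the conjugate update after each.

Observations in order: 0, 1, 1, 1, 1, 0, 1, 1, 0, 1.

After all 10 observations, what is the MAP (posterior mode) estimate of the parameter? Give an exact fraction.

111/196

obs 1: x=0 → posterior Beta(7/5, 14/3)
obs 2: x=1 → posterior Beta(12/5, 14/3)
obs 3: x=1 → posterior Beta(17/5, 14/3)
obs 4: x=1 → posterior Beta(22/5, 14/3)
obs 5: x=1 → posterior Beta(27/5, 14/3)
obs 6: x=0 → posterior Beta(27/5, 17/3)
obs 7: x=1 → posterior Beta(32/5, 17/3)
obs 8: x=1 → posterior Beta(37/5, 17/3)
obs 9: x=0 → posterior Beta(37/5, 20/3)
obs 10: x=1 → posterior Beta(42/5, 20/3)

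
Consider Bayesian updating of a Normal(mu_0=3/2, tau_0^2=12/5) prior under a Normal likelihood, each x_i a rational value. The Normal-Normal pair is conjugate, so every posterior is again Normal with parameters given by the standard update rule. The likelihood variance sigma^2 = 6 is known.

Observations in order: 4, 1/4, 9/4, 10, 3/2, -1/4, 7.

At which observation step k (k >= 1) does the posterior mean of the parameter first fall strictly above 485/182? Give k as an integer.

obs 1: x=4 → posterior Normal(31/14, 12/7)
obs 2: x=1/4 → posterior Normal(16/9, 4/3)
obs 3: x=9/4 → posterior Normal(41/22, 12/11)
obs 4: x=10 → posterior Normal(81/26, 12/13)
obs 5: x=3/2 → posterior Normal(29/10, 4/5)
obs 6: x=-1/4 → posterior Normal(43/17, 12/17)
obs 7: x=7 → posterior Normal(3, 12/19)

k = 4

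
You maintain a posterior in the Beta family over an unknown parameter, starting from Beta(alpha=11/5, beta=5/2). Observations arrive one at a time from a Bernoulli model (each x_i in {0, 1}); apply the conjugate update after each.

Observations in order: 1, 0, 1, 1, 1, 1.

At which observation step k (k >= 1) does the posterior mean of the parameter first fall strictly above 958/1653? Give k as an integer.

obs 1: x=1 → posterior Beta(16/5, 5/2)
obs 2: x=0 → posterior Beta(16/5, 7/2)
obs 3: x=1 → posterior Beta(21/5, 7/2)
obs 4: x=1 → posterior Beta(26/5, 7/2)
obs 5: x=1 → posterior Beta(31/5, 7/2)
obs 6: x=1 → posterior Beta(36/5, 7/2)

k = 4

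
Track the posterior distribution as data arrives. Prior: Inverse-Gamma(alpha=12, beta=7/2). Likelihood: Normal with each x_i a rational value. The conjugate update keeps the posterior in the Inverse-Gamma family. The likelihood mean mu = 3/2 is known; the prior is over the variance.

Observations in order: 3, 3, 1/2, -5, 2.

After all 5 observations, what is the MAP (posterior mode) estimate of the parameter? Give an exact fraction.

obs 1: x=3 → posterior Inverse-Gamma(25/2, 37/8)
obs 2: x=3 → posterior Inverse-Gamma(13, 23/4)
obs 3: x=1/2 → posterior Inverse-Gamma(27/2, 25/4)
obs 4: x=-5 → posterior Inverse-Gamma(14, 219/8)
obs 5: x=2 → posterior Inverse-Gamma(29/2, 55/2)

55/31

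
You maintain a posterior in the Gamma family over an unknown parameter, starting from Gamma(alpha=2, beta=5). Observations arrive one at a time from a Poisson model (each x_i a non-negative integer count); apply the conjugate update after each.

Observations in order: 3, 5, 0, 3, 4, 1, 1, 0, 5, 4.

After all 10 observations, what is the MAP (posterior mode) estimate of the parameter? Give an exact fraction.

obs 1: x=3 → posterior Gamma(5, 6)
obs 2: x=5 → posterior Gamma(10, 7)
obs 3: x=0 → posterior Gamma(10, 8)
obs 4: x=3 → posterior Gamma(13, 9)
obs 5: x=4 → posterior Gamma(17, 10)
obs 6: x=1 → posterior Gamma(18, 11)
obs 7: x=1 → posterior Gamma(19, 12)
obs 8: x=0 → posterior Gamma(19, 13)
obs 9: x=5 → posterior Gamma(24, 14)
obs 10: x=4 → posterior Gamma(28, 15)

9/5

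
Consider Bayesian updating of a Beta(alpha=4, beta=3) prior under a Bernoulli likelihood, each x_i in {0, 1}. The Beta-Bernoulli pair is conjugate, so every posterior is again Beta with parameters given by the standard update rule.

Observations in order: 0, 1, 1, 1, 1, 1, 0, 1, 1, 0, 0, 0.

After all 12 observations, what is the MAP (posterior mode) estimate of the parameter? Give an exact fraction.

10/17

obs 1: x=0 → posterior Beta(4, 4)
obs 2: x=1 → posterior Beta(5, 4)
obs 3: x=1 → posterior Beta(6, 4)
obs 4: x=1 → posterior Beta(7, 4)
obs 5: x=1 → posterior Beta(8, 4)
obs 6: x=1 → posterior Beta(9, 4)
obs 7: x=0 → posterior Beta(9, 5)
obs 8: x=1 → posterior Beta(10, 5)
obs 9: x=1 → posterior Beta(11, 5)
obs 10: x=0 → posterior Beta(11, 6)
obs 11: x=0 → posterior Beta(11, 7)
obs 12: x=0 → posterior Beta(11, 8)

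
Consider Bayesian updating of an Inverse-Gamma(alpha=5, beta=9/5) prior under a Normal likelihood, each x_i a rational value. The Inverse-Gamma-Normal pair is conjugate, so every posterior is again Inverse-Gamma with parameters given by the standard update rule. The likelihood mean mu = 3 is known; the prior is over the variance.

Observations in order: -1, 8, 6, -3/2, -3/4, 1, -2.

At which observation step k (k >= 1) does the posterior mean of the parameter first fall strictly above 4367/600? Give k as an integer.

k = 7

obs 1: x=-1 → posterior Inverse-Gamma(11/2, 49/5)
obs 2: x=8 → posterior Inverse-Gamma(6, 223/10)
obs 3: x=6 → posterior Inverse-Gamma(13/2, 134/5)
obs 4: x=-3/2 → posterior Inverse-Gamma(7, 1477/40)
obs 5: x=-3/4 → posterior Inverse-Gamma(15/2, 7033/160)
obs 6: x=1 → posterior Inverse-Gamma(8, 7353/160)
obs 7: x=-2 → posterior Inverse-Gamma(17/2, 9353/160)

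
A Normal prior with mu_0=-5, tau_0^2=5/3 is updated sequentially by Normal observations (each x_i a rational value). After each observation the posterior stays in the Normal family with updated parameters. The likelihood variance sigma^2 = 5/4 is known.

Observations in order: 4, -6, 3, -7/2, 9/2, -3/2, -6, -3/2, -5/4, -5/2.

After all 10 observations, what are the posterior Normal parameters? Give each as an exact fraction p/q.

obs 1: x=4 → posterior Normal(1/7, 5/7)
obs 2: x=-6 → posterior Normal(-23/11, 5/11)
obs 3: x=3 → posterior Normal(-11/15, 1/3)
obs 4: x=-7/2 → posterior Normal(-25/19, 5/19)
obs 5: x=9/2 → posterior Normal(-7/23, 5/23)
obs 6: x=-3/2 → posterior Normal(-13/27, 5/27)
obs 7: x=-6 → posterior Normal(-37/31, 5/31)
obs 8: x=-3/2 → posterior Normal(-43/35, 1/7)
obs 9: x=-5/4 → posterior Normal(-16/13, 5/39)
obs 10: x=-5/2 → posterior Normal(-58/43, 5/43)

mu_0=-58/43, tau_0^2=5/43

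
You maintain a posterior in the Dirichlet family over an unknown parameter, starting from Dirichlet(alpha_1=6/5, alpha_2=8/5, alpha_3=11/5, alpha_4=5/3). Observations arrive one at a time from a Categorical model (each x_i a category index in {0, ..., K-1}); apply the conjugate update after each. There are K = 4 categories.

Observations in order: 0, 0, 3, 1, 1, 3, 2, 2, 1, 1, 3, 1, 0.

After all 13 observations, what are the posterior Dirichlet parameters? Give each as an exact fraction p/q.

alpha_1=21/5, alpha_2=33/5, alpha_3=21/5, alpha_4=14/3

obs 1: x=0 → posterior Dirichlet(11/5, 8/5, 11/5, 5/3)
obs 2: x=0 → posterior Dirichlet(16/5, 8/5, 11/5, 5/3)
obs 3: x=3 → posterior Dirichlet(16/5, 8/5, 11/5, 8/3)
obs 4: x=1 → posterior Dirichlet(16/5, 13/5, 11/5, 8/3)
obs 5: x=1 → posterior Dirichlet(16/5, 18/5, 11/5, 8/3)
obs 6: x=3 → posterior Dirichlet(16/5, 18/5, 11/5, 11/3)
obs 7: x=2 → posterior Dirichlet(16/5, 18/5, 16/5, 11/3)
obs 8: x=2 → posterior Dirichlet(16/5, 18/5, 21/5, 11/3)
obs 9: x=1 → posterior Dirichlet(16/5, 23/5, 21/5, 11/3)
obs 10: x=1 → posterior Dirichlet(16/5, 28/5, 21/5, 11/3)
obs 11: x=3 → posterior Dirichlet(16/5, 28/5, 21/5, 14/3)
obs 12: x=1 → posterior Dirichlet(16/5, 33/5, 21/5, 14/3)
obs 13: x=0 → posterior Dirichlet(21/5, 33/5, 21/5, 14/3)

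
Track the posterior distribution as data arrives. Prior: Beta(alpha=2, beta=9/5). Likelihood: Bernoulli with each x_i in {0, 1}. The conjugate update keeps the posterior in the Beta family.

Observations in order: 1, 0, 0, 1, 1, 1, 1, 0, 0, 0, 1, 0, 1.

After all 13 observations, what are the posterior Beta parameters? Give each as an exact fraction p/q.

alpha=9, beta=39/5

obs 1: x=1 → posterior Beta(3, 9/5)
obs 2: x=0 → posterior Beta(3, 14/5)
obs 3: x=0 → posterior Beta(3, 19/5)
obs 4: x=1 → posterior Beta(4, 19/5)
obs 5: x=1 → posterior Beta(5, 19/5)
obs 6: x=1 → posterior Beta(6, 19/5)
obs 7: x=1 → posterior Beta(7, 19/5)
obs 8: x=0 → posterior Beta(7, 24/5)
obs 9: x=0 → posterior Beta(7, 29/5)
obs 10: x=0 → posterior Beta(7, 34/5)
obs 11: x=1 → posterior Beta(8, 34/5)
obs 12: x=0 → posterior Beta(8, 39/5)
obs 13: x=1 → posterior Beta(9, 39/5)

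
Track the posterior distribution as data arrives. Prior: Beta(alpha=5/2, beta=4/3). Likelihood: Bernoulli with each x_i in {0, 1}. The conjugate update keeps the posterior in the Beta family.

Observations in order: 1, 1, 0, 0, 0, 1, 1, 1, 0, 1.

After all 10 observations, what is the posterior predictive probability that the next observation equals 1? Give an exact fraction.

obs 1: x=1 → posterior Beta(7/2, 4/3)
obs 2: x=1 → posterior Beta(9/2, 4/3)
obs 3: x=0 → posterior Beta(9/2, 7/3)
obs 4: x=0 → posterior Beta(9/2, 10/3)
obs 5: x=0 → posterior Beta(9/2, 13/3)
obs 6: x=1 → posterior Beta(11/2, 13/3)
obs 7: x=1 → posterior Beta(13/2, 13/3)
obs 8: x=1 → posterior Beta(15/2, 13/3)
obs 9: x=0 → posterior Beta(15/2, 16/3)
obs 10: x=1 → posterior Beta(17/2, 16/3)

51/83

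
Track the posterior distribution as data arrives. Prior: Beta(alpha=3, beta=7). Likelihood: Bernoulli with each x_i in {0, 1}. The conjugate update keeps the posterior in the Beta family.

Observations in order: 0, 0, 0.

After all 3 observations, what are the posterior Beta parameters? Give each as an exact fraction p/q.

alpha=3, beta=10

obs 1: x=0 → posterior Beta(3, 8)
obs 2: x=0 → posterior Beta(3, 9)
obs 3: x=0 → posterior Beta(3, 10)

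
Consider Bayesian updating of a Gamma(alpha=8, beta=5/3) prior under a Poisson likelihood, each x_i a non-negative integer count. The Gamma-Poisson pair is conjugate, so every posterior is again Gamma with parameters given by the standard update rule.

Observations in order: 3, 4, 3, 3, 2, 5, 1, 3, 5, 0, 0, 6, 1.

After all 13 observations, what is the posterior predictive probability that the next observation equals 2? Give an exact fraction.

obs 1: x=3 → posterior Gamma(11, 8/3)
obs 2: x=4 → posterior Gamma(15, 11/3)
obs 3: x=3 → posterior Gamma(18, 14/3)
obs 4: x=3 → posterior Gamma(21, 17/3)
obs 5: x=2 → posterior Gamma(23, 20/3)
obs 6: x=5 → posterior Gamma(28, 23/3)
obs 7: x=1 → posterior Gamma(29, 26/3)
obs 8: x=3 → posterior Gamma(32, 29/3)
obs 9: x=5 → posterior Gamma(37, 32/3)
obs 10: x=0 → posterior Gamma(37, 35/3)
obs 11: x=0 → posterior Gamma(37, 38/3)
obs 12: x=6 → posterior Gamma(43, 41/3)
obs 13: x=1 → posterior Gamma(44, 44/3)

18272394767925035577978781977725870476181862343398613246397710168747262607360/82509026882222311120566982684134696912730742581791615268985651657159497554529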